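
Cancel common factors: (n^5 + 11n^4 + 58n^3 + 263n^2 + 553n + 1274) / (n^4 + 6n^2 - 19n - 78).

Repeated division with remainder:
  n^5 + 11n^4 + 58n^3 + 263n^2 + 553n + 1274 = (n + 11)(n^4 + 6n^2 - 19n - 78) + (52n^3 + 216n^2 + 840n + 2132)
  n^4 + 6n^2 - 19n - 78 = ((1/52)n - 27/338)(52n^3 + 216n^2 + 840n + 2132) + ((1200/169)n^2 + (1200/169)n + 1200/13)
  52n^3 + 216n^2 + 840n + 2132 = ((2197/300)n + 6929/300)((1200/169)n^2 + (1200/169)n + 1200/13) + (0)
Last nonzero remainder: (1200/169)n^2 + (1200/169)n + 1200/13. Dividing through by 1200/169 gives the monic gcd n^2 + n + 13.
Cancel n^2 + n + 13 from numerator and denominator to get the reduced form.

(n^3 + 10n^2 + 35n + 98)/(n^2 - n - 6)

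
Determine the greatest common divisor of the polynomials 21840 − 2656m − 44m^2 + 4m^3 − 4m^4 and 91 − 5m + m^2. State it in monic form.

Apply the Euclidean algorithm:
  −4m^4 + 4m^3 − 44m^2 − 2656m + 21840 = (−4m^2 − 16m + 240)(m^2 − 5m + 91) + (0)
The last nonzero remainder m^2 − 5m + 91 is already monic.

91 − 5m + m^2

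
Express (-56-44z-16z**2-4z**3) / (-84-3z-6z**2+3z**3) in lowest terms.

(-8-4z)/(-12+3z)

Euclidean algorithm in ℚ[z]:
  -4z**3-16z**2-44z-56 = (-4/3)(3z**3-6z**2-3z-84) + (-24z**2-48z-168)
  3z**3-6z**2-3z-84 = (-(1/8)z+1/2)(-24z**2-48z-168) + (0)
Last nonzero remainder: -24z**2-48z-168. Dividing through by -24 gives the monic gcd z**2+2z+7.
Cancel z**2+2z+7 from numerator and denominator to get the reduced form.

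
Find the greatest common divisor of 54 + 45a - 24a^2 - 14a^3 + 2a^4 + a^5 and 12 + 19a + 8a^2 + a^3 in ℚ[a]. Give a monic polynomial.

By polynomial division,
  a^5 + 2a^4 - 14a^3 - 24a^2 + 45a + 54 = (a^2 - 6a + 15)(a^3 + 8a^2 + 19a + 12) + (-42a^2 - 168a - 126)
  a^3 + 8a^2 + 19a + 12 = (-(1/42)a - 2/21)(-42a^2 - 168a - 126) + (0)
Last nonzero remainder: -42a^2 - 168a - 126. Dividing through by -42 gives the monic gcd a^2 + 4a + 3.

3 + 4a + a^2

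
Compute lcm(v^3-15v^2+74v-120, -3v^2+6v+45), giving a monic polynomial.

v^4-12v^3+29v^2+102v-360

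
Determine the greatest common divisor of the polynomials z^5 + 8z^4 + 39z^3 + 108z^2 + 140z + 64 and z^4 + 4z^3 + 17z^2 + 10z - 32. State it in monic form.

Euclidean algorithm in ℚ[z]:
  z^5 + 8z^4 + 39z^3 + 108z^2 + 140z + 64 = (z + 4)(z^4 + 4z^3 + 17z^2 + 10z - 32) + (6z^3 + 30z^2 + 132z + 192)
  z^4 + 4z^3 + 17z^2 + 10z - 32 = ((1/6)z - 1/6)(6z^3 + 30z^2 + 132z + 192) + (0)
Last nonzero remainder: 6z^3 + 30z^2 + 132z + 192. Dividing through by 6 gives the monic gcd z^3 + 5z^2 + 22z + 32.

z^3 + 5z^2 + 22z + 32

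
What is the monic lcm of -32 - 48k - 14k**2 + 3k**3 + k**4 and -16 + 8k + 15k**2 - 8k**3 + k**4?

-128 - 32k + 152k**2 + 34k**3 - 25k**4 - 2k**5 + k**6

Repeated division with remainder:
  k**4 + 3k**3 - 14k**2 - 48k - 32 = (k**4 - 8k**3 + 15k**2 + 8k - 16) + (11k**3 - 29k**2 - 56k - 16)
  k**4 - 8k**3 + 15k**2 + 8k - 16 = ((1/11)k - 59/121)(11k**3 - 29k**2 - 56k - 16) + ((720/121)k**2 - (2160/121)k - 2880/121)
  11k**3 - 29k**2 - 56k - 16 = ((1331/720)k + 121/180)((720/121)k**2 - (2160/121)k - 2880/121) + (0)
Last nonzero remainder: (720/121)k**2 - (2160/121)k - 2880/121. Dividing through by 720/121 gives the monic gcd k**2 - 3k - 4.
Then lcm(f, g) = f·g / gcd(f, g); expanding and making the result monic gives the answer.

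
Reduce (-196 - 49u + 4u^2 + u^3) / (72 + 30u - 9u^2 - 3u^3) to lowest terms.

(49 - u^2)/(-18 - 3u + 3u^2)

By polynomial division,
  u^3 + 4u^2 - 49u - 196 = (-1/3)(-3u^3 - 9u^2 + 30u + 72) + (u^2 - 39u - 172)
  -3u^3 - 9u^2 + 30u + 72 = (-3u - 126)(u^2 - 39u - 172) + (-5400u - 21600)
  u^2 - 39u - 172 = (-(1/5400)u + 43/5400)(-5400u - 21600) + (0)
Last nonzero remainder: -5400u - 21600. Dividing through by -5400 gives the monic gcd u + 4.
Cancel u + 4 from numerator and denominator to get the reduced form.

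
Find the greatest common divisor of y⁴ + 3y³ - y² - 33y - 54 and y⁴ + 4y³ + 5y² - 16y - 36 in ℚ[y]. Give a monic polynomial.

y³ + 6y² + 17y + 18

Repeated division with remainder:
  y⁴ + 3y³ - y² - 33y - 54 = (y⁴ + 4y³ + 5y² - 16y - 36) + (-y³ - 6y² - 17y - 18)
  y⁴ + 4y³ + 5y² - 16y - 36 = (-y + 2)(-y³ - 6y² - 17y - 18) + (0)
Last nonzero remainder: -y³ - 6y² - 17y - 18. Dividing through by -1 gives the monic gcd y³ + 6y² + 17y + 18.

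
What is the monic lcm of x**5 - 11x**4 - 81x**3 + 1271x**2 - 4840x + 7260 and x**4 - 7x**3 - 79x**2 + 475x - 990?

x**6 - 2x**5 - 180x**4 + 542x**3 + 6599x**2 - 36300x + 65340

Euclidean algorithm in ℚ[x]:
  x**5 - 11x**4 - 81x**3 + 1271x**2 - 4840x + 7260 = (x - 4)(x**4 - 7x**3 - 79x**2 + 475x - 990) + (-30x**3 + 480x**2 - 1950x + 3300)
  x**4 - 7x**3 - 79x**2 + 475x - 990 = (-(1/30)x - 3/10)(-30x**3 + 480x**2 - 1950x + 3300) + (0)
Last nonzero remainder: -30x**3 + 480x**2 - 1950x + 3300. Dividing through by -30 gives the monic gcd x**3 - 16x**2 + 65x - 110.
Then lcm(f, g) = f·g / gcd(f, g); expanding and making the result monic gives the answer.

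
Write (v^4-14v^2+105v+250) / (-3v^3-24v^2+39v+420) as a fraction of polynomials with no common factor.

Apply the Euclidean algorithm:
  v^4-14v^2+105v+250 = (-(1/3)v+8/3)(-3v^3-24v^2+39v+420) + (63v^2+141v-870)
  -3v^3-24v^2+39v+420 = (-(1/21)v-121/441)(63v^2+141v-870) + ((5330/147)v+26650/147)
  63v^2+141v-870 = ((9261/5330)v-12789/2665)((5330/147)v+26650/147) + (0)
Last nonzero remainder: (5330/147)v+26650/147. Dividing through by 5330/147 gives the monic gcd v+5.
Cancel v+5 from numerator and denominator to get the reduced form.

(-v^3+5v^2-11v-50)/(3v^2+9v-84)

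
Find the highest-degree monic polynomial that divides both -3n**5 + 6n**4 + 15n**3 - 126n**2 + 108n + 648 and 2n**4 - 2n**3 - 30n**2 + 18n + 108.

n**3 + 2n**2 - 9n - 18

By polynomial division,
  -3n**5 + 6n**4 + 15n**3 - 126n**2 + 108n + 648 = (-(3/2)n + 3/2)(2n**4 - 2n**3 - 30n**2 + 18n + 108) + (-27n**3 - 54n**2 + 243n + 486)
  2n**4 - 2n**3 - 30n**2 + 18n + 108 = (-(2/27)n + 2/9)(-27n**3 - 54n**2 + 243n + 486) + (0)
Last nonzero remainder: -27n**3 - 54n**2 + 243n + 486. Dividing through by -27 gives the monic gcd n**3 + 2n**2 - 9n - 18.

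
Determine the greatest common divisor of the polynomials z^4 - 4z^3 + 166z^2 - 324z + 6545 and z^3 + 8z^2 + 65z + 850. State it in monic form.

z^2 - 2z + 85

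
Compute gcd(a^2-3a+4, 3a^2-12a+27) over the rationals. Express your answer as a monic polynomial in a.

Repeated division with remainder:
  a^2-3a+4 = (1/3)(3a^2-12a+27) + (a-5)
  3a^2-12a+27 = (3a+3)(a-5) + (42)
  a-5 = ((1/42)a-5/42)(42) + (0)
The last nonzero remainder is the constant 42, so the polynomials are coprime and gcd = 1.

1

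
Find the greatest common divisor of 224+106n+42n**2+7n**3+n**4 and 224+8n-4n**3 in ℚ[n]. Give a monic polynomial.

14+4n+n**2

Repeated division with remainder:
  n**4+7n**3+42n**2+106n+224 = (-(1/4)n-7/4)(-4n**3+8n+224) + (44n**2+176n+616)
  -4n**3+8n+224 = (-(1/11)n+4/11)(44n**2+176n+616) + (0)
Last nonzero remainder: 44n**2+176n+616. Dividing through by 44 gives the monic gcd n**2+4n+14.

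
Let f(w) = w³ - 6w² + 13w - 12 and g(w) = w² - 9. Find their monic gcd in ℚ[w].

w - 3

By polynomial division,
  w³ - 6w² + 13w - 12 = (w - 6)(w² - 9) + (22w - 66)
  w² - 9 = ((1/22)w + 3/22)(22w - 66) + (0)
Last nonzero remainder: 22w - 66. Dividing through by 22 gives the monic gcd w - 3.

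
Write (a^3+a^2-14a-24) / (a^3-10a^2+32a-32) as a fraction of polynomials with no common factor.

(a^2+5a+6)/(a^2-6a+8)

Repeated division with remainder:
  a^3+a^2-14a-24 = (a^3-10a^2+32a-32) + (11a^2-46a+8)
  a^3-10a^2+32a-32 = ((1/11)a-64/121)(11a^2-46a+8) + ((840/121)a-3360/121)
  11a^2-46a+8 = ((1331/840)a-121/420)((840/121)a-3360/121) + (0)
Last nonzero remainder: (840/121)a-3360/121. Dividing through by 840/121 gives the monic gcd a-4.
Cancel a-4 from numerator and denominator to get the reduced form.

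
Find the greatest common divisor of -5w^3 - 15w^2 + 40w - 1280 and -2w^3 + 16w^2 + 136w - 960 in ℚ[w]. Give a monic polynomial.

w + 8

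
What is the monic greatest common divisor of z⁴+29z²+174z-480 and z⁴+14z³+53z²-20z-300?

z²+3z-10

By polynomial division,
  z⁴+29z²+174z-480 = (z⁴+14z³+53z²-20z-300) + (-14z³-24z²+194z-180)
  z⁴+14z³+53z²-20z-300 = (-(1/14)z-43/49)(-14z³-24z²+194z-180) + ((2244/49)z²+(6732/49)z-22440/49)
  -14z³-24z²+194z-180 = (-(343/1122)z+147/374)((2244/49)z²+(6732/49)z-22440/49) + (0)
Last nonzero remainder: (2244/49)z²+(6732/49)z-22440/49. Dividing through by 2244/49 gives the monic gcd z²+3z-10.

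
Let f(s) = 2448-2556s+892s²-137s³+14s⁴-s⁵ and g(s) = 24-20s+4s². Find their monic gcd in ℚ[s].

6-5s+s²

Euclidean algorithm in ℚ[s]:
  -s⁵+14s⁴-137s³+892s²-2556s+2448 = (-(1/4)s³+(9/4)s²-(43/2)s+102)(4s²-20s+24) + (0)
Last nonzero remainder: 4s²-20s+24. Dividing through by 4 gives the monic gcd s²-5s+6.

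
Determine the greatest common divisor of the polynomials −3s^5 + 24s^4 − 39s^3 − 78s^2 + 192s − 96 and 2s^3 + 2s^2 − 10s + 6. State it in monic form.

s^2 − 2s + 1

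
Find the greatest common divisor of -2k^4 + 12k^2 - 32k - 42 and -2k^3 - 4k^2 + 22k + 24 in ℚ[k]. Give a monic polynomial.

k + 1

Repeated division with remainder:
  -2k^4 + 12k^2 - 32k - 42 = (k - 2)(-2k^3 - 4k^2 + 22k + 24) + (-18k^2 - 12k + 6)
  -2k^3 - 4k^2 + 22k + 24 = ((1/9)k + 4/27)(-18k^2 - 12k + 6) + ((208/9)k + 208/9)
  -18k^2 - 12k + 6 = (-(81/104)k + 27/104)((208/9)k + 208/9) + (0)
Last nonzero remainder: (208/9)k + 208/9. Dividing through by 208/9 gives the monic gcd k + 1.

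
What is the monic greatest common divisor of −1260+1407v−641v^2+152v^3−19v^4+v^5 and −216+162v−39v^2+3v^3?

Euclidean algorithm in ℚ[v]:
  v^5−19v^4+152v^3−641v^2+1407v−1260 = ((1/3)v^2−2v+20/3)(3v^3−39v^2+162v−216) + (15v^2−105v+180)
  3v^3−39v^2+162v−216 = ((1/5)v−6/5)(15v^2−105v+180) + (0)
Last nonzero remainder: 15v^2−105v+180. Dividing through by 15 gives the monic gcd v^2−7v+12.

12−7v+v^2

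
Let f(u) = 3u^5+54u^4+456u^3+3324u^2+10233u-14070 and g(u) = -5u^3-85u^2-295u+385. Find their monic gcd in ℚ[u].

Repeated division with remainder:
  3u^5+54u^4+456u^3+3324u^2+10233u-14070 = (-(3/5)u^2-(3/5)u-228/5)(-5u^3-85u^2-295u+385) + (-498u^2-2988u+3486)
  -5u^3-85u^2-295u+385 = ((5/498)u+55/498)(-498u^2-2988u+3486) + (0)
Last nonzero remainder: -498u^2-2988u+3486. Dividing through by -498 gives the monic gcd u^2+6u-7.

u^2+6u-7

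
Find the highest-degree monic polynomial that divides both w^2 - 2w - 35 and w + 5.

Apply the Euclidean algorithm:
  w^2 - 2w - 35 = (w - 7)(w + 5) + (0)
The last nonzero remainder w + 5 is already monic.

w + 5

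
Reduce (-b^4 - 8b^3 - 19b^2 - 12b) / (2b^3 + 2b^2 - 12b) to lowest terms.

Euclidean algorithm in ℚ[b]:
  -b^4 - 8b^3 - 19b^2 - 12b = (-(1/2)b - 7/2)(2b^3 + 2b^2 - 12b) + (-18b^2 - 54b)
  2b^3 + 2b^2 - 12b = (-(1/9)b + 2/9)(-18b^2 - 54b) + (0)
Last nonzero remainder: -18b^2 - 54b. Dividing through by -18 gives the monic gcd b^2 + 3b.
Cancel b^2 + 3b from numerator and denominator to get the reduced form.

(-b^2 - 5b - 4)/(2b - 4)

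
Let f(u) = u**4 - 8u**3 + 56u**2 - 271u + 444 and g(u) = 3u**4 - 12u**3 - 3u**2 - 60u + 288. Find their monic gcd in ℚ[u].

u**2 - 7u + 12

By polynomial division,
  u**4 - 8u**3 + 56u**2 - 271u + 444 = (1/3)(3u**4 - 12u**3 - 3u**2 - 60u + 288) + (-4u**3 + 57u**2 - 251u + 348)
  3u**4 - 12u**3 - 3u**2 - 60u + 288 = (-(3/4)u - 123/16)(-4u**3 + 57u**2 - 251u + 348) + ((3951/16)u**2 - (27657/16)u + 11853/4)
  -4u**3 + 57u**2 - 251u + 348 = (-(64/3951)u + 464/3951)((3951/16)u**2 - (27657/16)u + 11853/4) + (0)
Last nonzero remainder: (3951/16)u**2 - (27657/16)u + 11853/4. Dividing through by 3951/16 gives the monic gcd u**2 - 7u + 12.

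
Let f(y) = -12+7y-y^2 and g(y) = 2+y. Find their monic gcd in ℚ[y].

1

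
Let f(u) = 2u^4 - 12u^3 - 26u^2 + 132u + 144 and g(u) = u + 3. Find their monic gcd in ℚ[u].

Repeated division with remainder:
  2u^4 - 12u^3 - 26u^2 + 132u + 144 = (2u^3 - 18u^2 + 28u + 48)(u + 3) + (0)
The last nonzero remainder u + 3 is already monic.

u + 3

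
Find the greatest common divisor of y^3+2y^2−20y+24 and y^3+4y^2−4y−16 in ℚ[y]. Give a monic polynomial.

y−2

Apply the Euclidean algorithm:
  y^3+2y^2−20y+24 = (y^3+4y^2−4y−16) + (−2y^2−16y+40)
  y^3+4y^2−4y−16 = (−(1/2)y+2)(−2y^2−16y+40) + (48y−96)
  −2y^2−16y+40 = (−(1/24)y−5/12)(48y−96) + (0)
Last nonzero remainder: 48y−96. Dividing through by 48 gives the monic gcd y−2.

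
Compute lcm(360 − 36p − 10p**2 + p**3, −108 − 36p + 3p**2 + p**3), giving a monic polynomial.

By polynomial division,
  p**3 − 10p**2 − 36p + 360 = (p**3 + 3p**2 − 36p − 108) + (−13p**2 + 468)
  p**3 + 3p**2 − 36p − 108 = (−(1/13)p − 3/13)(−13p**2 + 468) + (0)
Last nonzero remainder: −13p**2 + 468. Dividing through by −13 gives the monic gcd p**2 − 36.
Then lcm(f, g) = f·g / gcd(f, g); expanding and making the result monic gives the answer.

1080 + 252p − 66p**2 − 7p**3 + p**4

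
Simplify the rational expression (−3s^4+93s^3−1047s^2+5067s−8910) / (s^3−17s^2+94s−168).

(−3s^3+75s^2−597s+1485)/(s^2−11s+28)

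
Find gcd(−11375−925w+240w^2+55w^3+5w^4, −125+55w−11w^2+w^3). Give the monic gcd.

Apply the Euclidean algorithm:
  5w^4+55w^3+240w^2−925w−11375 = (5w+110)(w^3−11w^2+55w−125) + (1175w^2−6350w+2375)
  w^3−11w^2+55w−125 = ((1/1175)w−263/55225)(1175w^2−6350w+2375) + ((50228/2209)w−251140/2209)
  1175w^2−6350w+2375 = ((2595575/50228)w−1049275/50228)((50228/2209)w−251140/2209) + (0)
Last nonzero remainder: (50228/2209)w−251140/2209. Dividing through by 50228/2209 gives the monic gcd w−5.

−5+w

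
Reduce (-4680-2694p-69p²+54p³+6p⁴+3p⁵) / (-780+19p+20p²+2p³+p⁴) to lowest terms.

(-120-66p+3p²+3p³)/(-20+p+p²)

Euclidean algorithm in ℚ[p]:
  3p⁵+6p⁴+54p³-69p²-2694p-4680 = (3p)(p⁴+2p³+20p²+19p-780) + (-6p³-126p²-354p-4680)
  p⁴+2p³+20p²+19p-780 = (-(1/6)p+19/6)(-6p³-126p²-354p-4680) + (360p²+360p+14040)
  -6p³-126p²-354p-4680 = (-(1/60)p-1/3)(360p²+360p+14040) + (0)
Last nonzero remainder: 360p²+360p+14040. Dividing through by 360 gives the monic gcd p²+p+39.
Cancel p²+p+39 from numerator and denominator to get the reduced form.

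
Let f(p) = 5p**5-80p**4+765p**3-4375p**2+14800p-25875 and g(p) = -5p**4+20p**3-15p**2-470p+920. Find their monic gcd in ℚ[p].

By polynomial division,
  5p**5-80p**4+765p**3-4375p**2+14800p-25875 = (-p+12)(-5p**4+20p**3-15p**2-470p+920) + (510p**3-4665p**2+21360p-36915)
  -5p**4+20p**3-15p**2-470p+920 = (-(1/102)p-175/3468)(510p**3-4665p**2+21360p-36915) + (-(47385/1156)p**2+(142155/578)p-1089855/1156)
  510p**3-4665p**2+21360p-36915 = (-(39304/3159)p+123692/3159)(-(47385/1156)p**2+(142155/578)p-1089855/1156) + (0)
Last nonzero remainder: -(47385/1156)p**2+(142155/578)p-1089855/1156. Dividing through by -47385/1156 gives the monic gcd p**2-6p+23.

p**2-6p+23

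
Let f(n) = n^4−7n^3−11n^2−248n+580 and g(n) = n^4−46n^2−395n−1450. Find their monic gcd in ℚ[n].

n^3−5n^2−21n−290

By polynomial division,
  n^4−7n^3−11n^2−248n+580 = (n^4−46n^2−395n−1450) + (−7n^3+35n^2+147n+2030)
  n^4−46n^2−395n−1450 = (−(1/7)n−5/7)(−7n^3+35n^2+147n+2030) + (0)
Last nonzero remainder: −7n^3+35n^2+147n+2030. Dividing through by −7 gives the monic gcd n^3−5n^2−21n−290.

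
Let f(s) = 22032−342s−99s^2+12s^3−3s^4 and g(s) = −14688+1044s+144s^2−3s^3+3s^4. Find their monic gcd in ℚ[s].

Repeated division with remainder:
  −3s^4+12s^3−99s^2−342s+22032 = (−1)(3s^4−3s^3+144s^2+1044s−14688) + (9s^3+45s^2+702s+7344)
  3s^4−3s^3+144s^2+1044s−14688 = ((1/3)s−2)(9s^3+45s^2+702s+7344) + (0)
Last nonzero remainder: 9s^3+45s^2+702s+7344. Dividing through by 9 gives the monic gcd s^3+5s^2+78s+816.

816+78s+5s^2+s^3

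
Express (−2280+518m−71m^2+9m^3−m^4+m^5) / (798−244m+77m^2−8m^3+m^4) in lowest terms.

Euclidean algorithm in ℚ[m]:
  m^5−m^4+9m^3−71m^2+518m−2280 = (m+7)(m^4−8m^3+77m^2−244m+798) + (−12m^3−366m^2+1428m−7866)
  m^4−8m^3+77m^2−244m+798 = (−(1/12)m+77/24)(−12m^3−366m^2+1428m−7866) + ((5481/4)m^2−5481m+104139/4)
  −12m^3−366m^2+1428m−7866 = (−(16/1827)m−184/609)((5481/4)m^2−5481m+104139/4) + (0)
Last nonzero remainder: (5481/4)m^2−5481m+104139/4. Dividing through by 5481/4 gives the monic gcd m^2−4m+19.
Cancel m^2−4m+19 from numerator and denominator to get the reduced form.

(−120+2m+3m^2+m^3)/(42−4m+m^2)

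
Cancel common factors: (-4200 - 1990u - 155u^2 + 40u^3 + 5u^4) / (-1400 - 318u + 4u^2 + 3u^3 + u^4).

(150 + 55u + 5u^2)/(50 + 6u + u^2)

Repeated division with remainder:
  5u^4 + 40u^3 - 155u^2 - 1990u - 4200 = (5)(u^4 + 3u^3 + 4u^2 - 318u - 1400) + (25u^3 - 175u^2 - 400u + 2800)
  u^4 + 3u^3 + 4u^2 - 318u - 1400 = ((1/25)u + 2/5)(25u^3 - 175u^2 - 400u + 2800) + (90u^2 - 270u - 2520)
  25u^3 - 175u^2 - 400u + 2800 = ((5/18)u - 10/9)(90u^2 - 270u - 2520) + (0)
Last nonzero remainder: 90u^2 - 270u - 2520. Dividing through by 90 gives the monic gcd u^2 - 3u - 28.
Cancel u^2 - 3u - 28 from numerator and denominator to get the reduced form.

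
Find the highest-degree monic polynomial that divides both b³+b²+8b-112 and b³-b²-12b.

b-4

Repeated division with remainder:
  b³+b²+8b-112 = (b³-b²-12b) + (2b²+20b-112)
  b³-b²-12b = ((1/2)b-11/2)(2b²+20b-112) + (154b-616)
  2b²+20b-112 = ((1/77)b+2/11)(154b-616) + (0)
Last nonzero remainder: 154b-616. Dividing through by 154 gives the monic gcd b-4.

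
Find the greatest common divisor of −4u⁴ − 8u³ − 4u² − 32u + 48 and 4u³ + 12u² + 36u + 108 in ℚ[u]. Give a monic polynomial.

u + 3

By polynomial division,
  −4u⁴ − 8u³ − 4u² − 32u + 48 = (−u + 1)(4u³ + 12u² + 36u + 108) + (20u² + 40u − 60)
  4u³ + 12u² + 36u + 108 = ((1/5)u + 1/5)(20u² + 40u − 60) + (40u + 120)
  20u² + 40u − 60 = ((1/2)u − 1/2)(40u + 120) + (0)
Last nonzero remainder: 40u + 120. Dividing through by 40 gives the monic gcd u + 3.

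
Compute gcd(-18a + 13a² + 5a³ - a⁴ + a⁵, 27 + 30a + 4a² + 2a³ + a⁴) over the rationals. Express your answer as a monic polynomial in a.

9 - 2a + a²

Euclidean algorithm in ℚ[a]:
  a⁵ - a⁴ + 5a³ + 13a² - 18a = (a - 3)(a⁴ + 2a³ + 4a² + 30a + 27) + (7a³ - 5a² + 45a + 81)
  a⁴ + 2a³ + 4a² + 30a + 27 = ((1/7)a + 19/49)(7a³ - 5a² + 45a + 81) + (-(24/49)a² + (48/49)a - 216/49)
  7a³ - 5a² + 45a + 81 = (-(343/24)a - 147/8)(-(24/49)a² + (48/49)a - 216/49) + (0)
Last nonzero remainder: -(24/49)a² + (48/49)a - 216/49. Dividing through by -24/49 gives the monic gcd a² - 2a + 9.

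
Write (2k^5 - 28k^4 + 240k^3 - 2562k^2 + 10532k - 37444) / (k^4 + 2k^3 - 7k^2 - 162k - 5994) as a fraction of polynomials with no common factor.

(2k^3 - 32k^2 + 156k - 506)/(k^2 - 81)

Apply the Euclidean algorithm:
  2k^5 - 28k^4 + 240k^3 - 2562k^2 + 10532k - 37444 = (2k - 32)(k^4 + 2k^3 - 7k^2 - 162k - 5994) + (318k^3 - 2462k^2 + 17336k - 229252)
  k^4 + 2k^3 - 7k^2 - 162k - 5994 = ((1/318)k + 1549/50562)(318k^3 - 2462k^2 + 17336k - 229252) + ((351640/25281)k^2 + (703280/25281)k + 26021360/25281)
  318k^3 - 2462k^2 + 17336k - 229252 = ((4019679/175820)k - 39160269/175820)((351640/25281)k^2 + (703280/25281)k + 26021360/25281) + (0)
Last nonzero remainder: (351640/25281)k^2 + (703280/25281)k + 26021360/25281. Dividing through by 351640/25281 gives the monic gcd k^2 + 2k + 74.
Cancel k^2 + 2k + 74 from numerator and denominator to get the reduced form.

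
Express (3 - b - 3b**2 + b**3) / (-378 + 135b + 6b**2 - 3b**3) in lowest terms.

(1 - b**2)/(-126 + 3b + 3b**2)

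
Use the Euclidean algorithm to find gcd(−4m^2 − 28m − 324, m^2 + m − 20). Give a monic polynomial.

Repeated division with remainder:
  −4m^2 − 28m − 324 = (−4)(m^2 + m − 20) + (−24m − 404)
  m^2 + m − 20 = (−(1/24)m + 95/144)(−24m − 404) + (8875/36)
  −24m − 404 = (−(864/8875)m − 14544/8875)(8875/36) + (0)
The last nonzero remainder is the constant 8875/36, so the polynomials are coprime and gcd = 1.

1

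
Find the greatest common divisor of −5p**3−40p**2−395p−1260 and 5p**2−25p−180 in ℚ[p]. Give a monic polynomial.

p+4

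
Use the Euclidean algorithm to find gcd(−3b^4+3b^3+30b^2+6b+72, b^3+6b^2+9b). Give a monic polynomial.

b+3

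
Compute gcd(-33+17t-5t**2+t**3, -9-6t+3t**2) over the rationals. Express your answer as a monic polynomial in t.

-3+t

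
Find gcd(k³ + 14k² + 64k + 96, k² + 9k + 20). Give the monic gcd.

By polynomial division,
  k³ + 14k² + 64k + 96 = (k + 5)(k² + 9k + 20) + (−k − 4)
  k² + 9k + 20 = (−k − 5)(−k − 4) + (0)
Last nonzero remainder: −k − 4. Dividing through by −1 gives the monic gcd k + 4.

k + 4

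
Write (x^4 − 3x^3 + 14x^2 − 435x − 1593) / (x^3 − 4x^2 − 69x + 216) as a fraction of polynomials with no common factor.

By polynomial division,
  x^4 − 3x^3 + 14x^2 − 435x − 1593 = (x + 1)(x^3 − 4x^2 − 69x + 216) + (87x^2 − 582x − 1809)
  x^3 − 4x^2 − 69x + 216 = ((1/87)x + 26/841)(87x^2 − 582x − 1809) + (−(25410/841)x + 228690/841)
  87x^2 − 582x − 1809 = (−(24389/8470)x − 56347/8470)(−(25410/841)x + 228690/841) + (0)
Last nonzero remainder: −(25410/841)x + 228690/841. Dividing through by −25410/841 gives the monic gcd x − 9.
Cancel x − 9 from numerator and denominator to get the reduced form.

(x^3 + 6x^2 + 68x + 177)/(x^2 + 5x − 24)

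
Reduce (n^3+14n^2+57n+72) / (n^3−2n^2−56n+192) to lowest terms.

(n^2+6n+9)/(n^2−10n+24)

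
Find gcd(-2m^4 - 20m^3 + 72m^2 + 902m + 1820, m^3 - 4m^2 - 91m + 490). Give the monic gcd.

m^2 + 3m - 70

Apply the Euclidean algorithm:
  -2m^4 - 20m^3 + 72m^2 + 902m + 1820 = (-2m - 28)(m^3 - 4m^2 - 91m + 490) + (-222m^2 - 666m + 15540)
  m^3 - 4m^2 - 91m + 490 = (-(1/222)m + 7/222)(-222m^2 - 666m + 15540) + (0)
Last nonzero remainder: -222m^2 - 666m + 15540. Dividing through by -222 gives the monic gcd m^2 + 3m - 70.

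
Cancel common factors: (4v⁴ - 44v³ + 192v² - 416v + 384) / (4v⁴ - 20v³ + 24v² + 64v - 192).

(v - 4)/(v + 2)

Euclidean algorithm in ℚ[v]:
  4v⁴ - 44v³ + 192v² - 416v + 384 = (4v⁴ - 20v³ + 24v² + 64v - 192) + (-24v³ + 168v² - 480v + 576)
  4v⁴ - 20v³ + 24v² + 64v - 192 = (-(1/6)v - 1/3)(-24v³ + 168v² - 480v + 576) + (0)
Last nonzero remainder: -24v³ + 168v² - 480v + 576. Dividing through by -24 gives the monic gcd v³ - 7v² + 20v - 24.
Cancel v³ - 7v² + 20v - 24 from numerator and denominator to get the reduced form.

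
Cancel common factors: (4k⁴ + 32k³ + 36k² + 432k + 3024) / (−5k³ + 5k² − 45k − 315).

(−4k² − 48k − 144)/(5k + 15)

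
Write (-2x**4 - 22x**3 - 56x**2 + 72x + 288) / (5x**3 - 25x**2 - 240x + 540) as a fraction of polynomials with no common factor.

Repeated division with remainder:
  -2x**4 - 22x**3 - 56x**2 + 72x + 288 = (-(2/5)x - 32/5)(5x**3 - 25x**2 - 240x + 540) + (-312x**2 - 1248x + 3744)
  5x**3 - 25x**2 - 240x + 540 = (-(5/312)x + 15/104)(-312x**2 - 1248x + 3744) + (0)
Last nonzero remainder: -312x**2 - 1248x + 3744. Dividing through by -312 gives the monic gcd x**2 + 4x - 12.
Cancel x**2 + 4x - 12 from numerator and denominator to get the reduced form.

(-2x**2 - 14x - 24)/(5x - 45)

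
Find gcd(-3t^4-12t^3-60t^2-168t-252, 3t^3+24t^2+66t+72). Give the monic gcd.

t^2+4t+6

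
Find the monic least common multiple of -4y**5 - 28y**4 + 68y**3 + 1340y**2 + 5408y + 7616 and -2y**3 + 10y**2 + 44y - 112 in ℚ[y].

y**6 + 5y**5 - 31y**4 - 301y**3 - 682y**2 + 800y + 3808

By polynomial division,
  -4y**5 - 28y**4 + 68y**3 + 1340y**2 + 5408y + 7616 = (2y**2 + 24y + 130)(-2y**3 + 10y**2 + 44y - 112) + (-792y**2 + 2376y + 22176)
  -2y**3 + 10y**2 + 44y - 112 = ((1/396)y - 1/198)(-792y**2 + 2376y + 22176) + (0)
Last nonzero remainder: -792y**2 + 2376y + 22176. Dividing through by -792 gives the monic gcd y**2 - 3y - 28.
Then lcm(f, g) = f·g / gcd(f, g); expanding and making the result monic gives the answer.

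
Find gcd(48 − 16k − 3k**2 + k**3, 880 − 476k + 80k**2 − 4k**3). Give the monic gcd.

Apply the Euclidean algorithm:
  k**3 − 3k**2 − 16k + 48 = (−1/4)(−4k**3 + 80k**2 − 476k + 880) + (17k**2 − 135k + 268)
  −4k**3 + 80k**2 − 476k + 880 = (−(4/17)k + 820/289)(17k**2 − 135k + 268) + (−(8640/289)k + 34560/289)
  17k**2 − 135k + 268 = (−(4913/8640)k + 19363/8640)(−(8640/289)k + 34560/289) + (0)
Last nonzero remainder: −(8640/289)k + 34560/289. Dividing through by −8640/289 gives the monic gcd k − 4.

−4 + k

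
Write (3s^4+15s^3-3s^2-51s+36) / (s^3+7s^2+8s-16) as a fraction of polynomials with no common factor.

Repeated division with remainder:
  3s^4+15s^3-3s^2-51s+36 = (3s-6)(s^3+7s^2+8s-16) + (15s^2+45s-60)
  s^3+7s^2+8s-16 = ((1/15)s+4/15)(15s^2+45s-60) + (0)
Last nonzero remainder: 15s^2+45s-60. Dividing through by 15 gives the monic gcd s^2+3s-4.
Cancel s^2+3s-4 from numerator and denominator to get the reduced form.

(3s^2+6s-9)/(s+4)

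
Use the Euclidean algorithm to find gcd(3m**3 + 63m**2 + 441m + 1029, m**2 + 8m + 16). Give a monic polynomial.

Euclidean algorithm in ℚ[m]:
  3m**3 + 63m**2 + 441m + 1029 = (3m + 39)(m**2 + 8m + 16) + (81m + 405)
  m**2 + 8m + 16 = ((1/81)m + 1/27)(81m + 405) + (1)
  81m + 405 = (81m + 405)(1) + (0)
The last nonzero remainder is the constant 1, so the polynomials are coprime and gcd = 1.

1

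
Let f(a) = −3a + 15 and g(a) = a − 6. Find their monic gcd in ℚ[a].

Apply the Euclidean algorithm:
  −3a + 15 = (−3)(a − 6) + (−3)
  a − 6 = (−(1/3)a + 2)(−3) + (0)
The last nonzero remainder is the constant −3, so the polynomials are coprime and gcd = 1.

1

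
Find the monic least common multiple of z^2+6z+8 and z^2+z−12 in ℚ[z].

Repeated division with remainder:
  z^2+6z+8 = (z^2+z−12) + (5z+20)
  z^2+z−12 = ((1/5)z−3/5)(5z+20) + (0)
Last nonzero remainder: 5z+20. Dividing through by 5 gives the monic gcd z+4.
Then lcm(f, g) = f·g / gcd(f, g); expanding and making the result monic gives the answer.

z^3+3z^2−10z−24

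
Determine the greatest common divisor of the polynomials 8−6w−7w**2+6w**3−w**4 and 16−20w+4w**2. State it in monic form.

4−5w+w**2

Euclidean algorithm in ℚ[w]:
  −w**4+6w**3−7w**2−6w+8 = (−(1/4)w**2+(1/4)w+1/2)(4w**2−20w+16) + (0)
Last nonzero remainder: 4w**2−20w+16. Dividing through by 4 gives the monic gcd w**2−5w+4.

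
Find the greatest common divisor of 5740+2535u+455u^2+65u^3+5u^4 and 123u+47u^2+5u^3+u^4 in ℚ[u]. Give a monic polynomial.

Repeated division with remainder:
  5u^4+65u^3+455u^2+2535u+5740 = (5)(u^4+5u^3+47u^2+123u) + (40u^3+220u^2+1920u+5740)
  u^4+5u^3+47u^2+123u = ((1/40)u−1/80)(40u^3+220u^2+1920u+5740) + ((7/4)u^2+(7/2)u+287/4)
  40u^3+220u^2+1920u+5740 = ((160/7)u+80)((7/4)u^2+(7/2)u+287/4) + (0)
Last nonzero remainder: (7/4)u^2+(7/2)u+287/4. Dividing through by 7/4 gives the monic gcd u^2+2u+41.

41+2u+u^2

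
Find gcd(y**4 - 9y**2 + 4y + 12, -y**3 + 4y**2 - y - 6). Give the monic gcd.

y**2 - y - 2

Apply the Euclidean algorithm:
  y**4 - 9y**2 + 4y + 12 = (-y - 4)(-y**3 + 4y**2 - y - 6) + (6y**2 - 6y - 12)
  -y**3 + 4y**2 - y - 6 = (-(1/6)y + 1/2)(6y**2 - 6y - 12) + (0)
Last nonzero remainder: 6y**2 - 6y - 12. Dividing through by 6 gives the monic gcd y**2 - y - 2.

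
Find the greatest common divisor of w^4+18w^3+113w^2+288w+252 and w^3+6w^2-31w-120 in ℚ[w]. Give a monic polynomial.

w+3

By polynomial division,
  w^4+18w^3+113w^2+288w+252 = (w+12)(w^3+6w^2-31w-120) + (72w^2+780w+1692)
  w^3+6w^2-31w-120 = ((1/72)w-29/432)(72w^2+780w+1692) + (-(77/36)w-77/12)
  72w^2+780w+1692 = (-(2592/77)w-20304/77)(-(77/36)w-77/12) + (0)
Last nonzero remainder: -(77/36)w-77/12. Dividing through by -77/36 gives the monic gcd w+3.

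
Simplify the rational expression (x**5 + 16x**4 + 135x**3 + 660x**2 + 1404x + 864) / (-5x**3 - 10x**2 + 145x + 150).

Repeated division with remainder:
  x**5 + 16x**4 + 135x**3 + 660x**2 + 1404x + 864 = (-(1/5)x**2 - (14/5)x - 136/5)(-5x**3 - 10x**2 + 145x + 150) + (824x**2 + 5768x + 4944)
  -5x**3 - 10x**2 + 145x + 150 = (-(5/824)x + 25/824)(824x**2 + 5768x + 4944) + (0)
Last nonzero remainder: 824x**2 + 5768x + 4944. Dividing through by 824 gives the monic gcd x**2 + 7x + 6.
Cancel x**2 + 7x + 6 from numerator and denominator to get the reduced form.

(-x**3 - 9x**2 - 66x - 144)/(5x - 25)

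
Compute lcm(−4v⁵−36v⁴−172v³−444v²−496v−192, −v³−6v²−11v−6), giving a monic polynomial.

v⁶+11v⁵+61v⁴+197v³+346v²+296v+96

Apply the Euclidean algorithm:
  −4v⁵−36v⁴−172v³−444v²−496v−192 = (4v²+12v+56)(−v³−6v²−11v−6) + (48v²+192v+144)
  −v³−6v²−11v−6 = (−(1/48)v−1/24)(48v²+192v+144) + (0)
Last nonzero remainder: 48v²+192v+144. Dividing through by 48 gives the monic gcd v²+4v+3.
Then lcm(f, g) = f·g / gcd(f, g); expanding and making the result monic gives the answer.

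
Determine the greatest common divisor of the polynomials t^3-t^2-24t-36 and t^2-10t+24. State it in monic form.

t-6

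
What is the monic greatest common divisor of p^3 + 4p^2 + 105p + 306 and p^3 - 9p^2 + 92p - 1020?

Euclidean algorithm in ℚ[p]:
  p^3 + 4p^2 + 105p + 306 = (p^3 - 9p^2 + 92p - 1020) + (13p^2 + 13p + 1326)
  p^3 - 9p^2 + 92p - 1020 = ((1/13)p - 10/13)(13p^2 + 13p + 1326) + (0)
Last nonzero remainder: 13p^2 + 13p + 1326. Dividing through by 13 gives the monic gcd p^2 + p + 102.

p^2 + p + 102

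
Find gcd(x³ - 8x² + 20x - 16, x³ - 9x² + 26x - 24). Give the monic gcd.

By polynomial division,
  x³ - 8x² + 20x - 16 = (x³ - 9x² + 26x - 24) + (x² - 6x + 8)
  x³ - 9x² + 26x - 24 = (x - 3)(x² - 6x + 8) + (0)
The last nonzero remainder x² - 6x + 8 is already monic.

x² - 6x + 8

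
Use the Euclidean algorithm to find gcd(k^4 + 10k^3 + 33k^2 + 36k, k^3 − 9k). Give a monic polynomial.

Repeated division with remainder:
  k^4 + 10k^3 + 33k^2 + 36k = (k + 10)(k^3 − 9k) + (42k^2 + 126k)
  k^3 − 9k = ((1/42)k − 1/14)(42k^2 + 126k) + (0)
Last nonzero remainder: 42k^2 + 126k. Dividing through by 42 gives the monic gcd k^2 + 3k.

k^2 + 3k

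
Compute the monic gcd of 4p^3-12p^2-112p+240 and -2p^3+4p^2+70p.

Repeated division with remainder:
  4p^3-12p^2-112p+240 = (-2)(-2p^3+4p^2+70p) + (-4p^2+28p+240)
  -2p^3+4p^2+70p = ((1/2)p+5/2)(-4p^2+28p+240) + (-120p-600)
  -4p^2+28p+240 = ((1/30)p-2/5)(-120p-600) + (0)
Last nonzero remainder: -120p-600. Dividing through by -120 gives the monic gcd p+5.

p+5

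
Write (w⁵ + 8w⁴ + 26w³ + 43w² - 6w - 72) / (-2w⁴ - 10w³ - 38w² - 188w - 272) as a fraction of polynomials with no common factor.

(-w³ - 2w² - 6w + 9)/(2w² - 2w + 34)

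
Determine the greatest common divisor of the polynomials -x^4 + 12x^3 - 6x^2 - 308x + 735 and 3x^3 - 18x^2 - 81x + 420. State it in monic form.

x^2 - 2x - 35

Euclidean algorithm in ℚ[x]:
  -x^4 + 12x^3 - 6x^2 - 308x + 735 = (-(1/3)x + 2)(3x^3 - 18x^2 - 81x + 420) + (3x^2 - 6x - 105)
  3x^3 - 18x^2 - 81x + 420 = (x - 4)(3x^2 - 6x - 105) + (0)
Last nonzero remainder: 3x^2 - 6x - 105. Dividing through by 3 gives the monic gcd x^2 - 2x - 35.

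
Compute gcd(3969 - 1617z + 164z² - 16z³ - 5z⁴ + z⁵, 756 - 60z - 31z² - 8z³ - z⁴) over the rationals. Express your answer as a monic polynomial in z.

Repeated division with remainder:
  z⁵ - 5z⁴ - 16z³ + 164z² - 1617z + 3969 = (-z + 13)(-z⁴ - 8z³ - 31z² - 60z + 756) + (57z³ + 507z² - 81z - 5859)
  -z⁴ - 8z³ - 31z² - 60z + 756 = (-(1/57)z + 17/1083)(57z³ + 507z² - 81z - 5859) + (-(14577/361)z² - (58308/361)z + 306117/361)
  57z³ + 507z² - 81z - 5859 = (-(6859/4859)z - 33573/4859)(-(14577/361)z² - (58308/361)z + 306117/361) + (0)
Last nonzero remainder: -(14577/361)z² - (58308/361)z + 306117/361. Dividing through by -14577/361 gives the monic gcd z² + 4z - 21.

-21 + 4z + z²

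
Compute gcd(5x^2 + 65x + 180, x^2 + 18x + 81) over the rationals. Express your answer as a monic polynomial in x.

Euclidean algorithm in ℚ[x]:
  5x^2 + 65x + 180 = (5)(x^2 + 18x + 81) + (-25x - 225)
  x^2 + 18x + 81 = (-(1/25)x - 9/25)(-25x - 225) + (0)
Last nonzero remainder: -25x - 225. Dividing through by -25 gives the monic gcd x + 9.

x + 9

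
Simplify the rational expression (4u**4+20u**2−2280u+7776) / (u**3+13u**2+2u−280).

Euclidean algorithm in ℚ[u]:
  4u**4+20u**2−2280u+7776 = (4u−52)(u**3+13u**2+2u−280) + (688u**2−1056u−6784)
  u**3+13u**2+2u−280 = ((1/688)u+625/29584)(688u**2−1056u−6784) + ((63180/1849)u−252720/1849)
  688u**2−1056u−6784 = ((318028/15795)u+783976/15795)((63180/1849)u−252720/1849) + (0)
Last nonzero remainder: (63180/1849)u−252720/1849. Dividing through by 63180/1849 gives the monic gcd u−4.
Cancel u−4 from numerator and denominator to get the reduced form.

(4u**3+16u**2+84u−1944)/(u**2+17u+70)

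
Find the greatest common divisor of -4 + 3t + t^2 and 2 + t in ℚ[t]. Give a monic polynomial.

Apply the Euclidean algorithm:
  t^2 + 3t - 4 = (t + 1)(t + 2) + (-6)
  t + 2 = (-(1/6)t - 1/3)(-6) + (0)
The last nonzero remainder is the constant -6, so the polynomials are coprime and gcd = 1.

1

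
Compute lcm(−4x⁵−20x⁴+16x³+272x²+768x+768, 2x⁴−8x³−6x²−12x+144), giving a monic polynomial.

x⁶+2x⁵−19x⁴−56x³+12x²+384x+576

By polynomial division,
  −4x⁵−20x⁴+16x³+272x²+768x+768 = (−2x−18)(2x⁴−8x³−6x²−12x+144) + (−140x³+140x²+840x+3360)
  2x⁴−8x³−6x²−12x+144 = (−(1/70)x+3/70)(−140x³+140x²+840x+3360) + (0)
Last nonzero remainder: −140x³+140x²+840x+3360. Dividing through by −140 gives the monic gcd x³−x²−6x−24.
Then lcm(f, g) = f·g / gcd(f, g); expanding and making the result monic gives the answer.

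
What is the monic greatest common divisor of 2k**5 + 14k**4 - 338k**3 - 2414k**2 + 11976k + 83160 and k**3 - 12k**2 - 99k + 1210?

Repeated division with remainder:
  2k**5 + 14k**4 - 338k**3 - 2414k**2 + 11976k + 83160 = (2k**2 + 38k + 316)(k**3 - 12k**2 - 99k + 1210) + (2720k**2 - 2720k - 299200)
  k**3 - 12k**2 - 99k + 1210 = ((1/2720)k - 11/2720)(2720k**2 - 2720k - 299200) + (0)
Last nonzero remainder: 2720k**2 - 2720k - 299200. Dividing through by 2720 gives the monic gcd k**2 - k - 110.

k**2 - k - 110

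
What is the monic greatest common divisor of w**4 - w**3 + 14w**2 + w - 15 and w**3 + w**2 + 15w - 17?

Apply the Euclidean algorithm:
  w**4 - w**3 + 14w**2 + w - 15 = (w - 2)(w**3 + w**2 + 15w - 17) + (w**2 + 48w - 49)
  w**3 + w**2 + 15w - 17 = (w - 47)(w**2 + 48w - 49) + (2320w - 2320)
  w**2 + 48w - 49 = ((1/2320)w + 49/2320)(2320w - 2320) + (0)
Last nonzero remainder: 2320w - 2320. Dividing through by 2320 gives the monic gcd w - 1.

w - 1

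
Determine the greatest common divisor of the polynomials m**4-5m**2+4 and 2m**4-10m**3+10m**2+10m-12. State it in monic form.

Repeated division with remainder:
  m**4-5m**2+4 = (1/2)(2m**4-10m**3+10m**2+10m-12) + (5m**3-10m**2-5m+10)
  2m**4-10m**3+10m**2+10m-12 = ((2/5)m-6/5)(5m**3-10m**2-5m+10) + (0)
Last nonzero remainder: 5m**3-10m**2-5m+10. Dividing through by 5 gives the monic gcd m**3-2m**2-m+2.

m**3-2m**2-m+2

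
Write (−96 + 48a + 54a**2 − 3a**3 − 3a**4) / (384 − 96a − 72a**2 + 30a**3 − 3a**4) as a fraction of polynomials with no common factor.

Apply the Euclidean algorithm:
  −3a**4 − 3a**3 + 54a**2 + 48a − 96 = (−3a**4 + 30a**3 − 72a**2 − 96a + 384) + (−33a**3 + 126a**2 + 144a − 480)
  −3a**4 + 30a**3 − 72a**2 − 96a + 384 = ((1/11)a − 68/121)(−33a**3 + 126a**2 + 144a − 480) + (−(1728/121)a**2 + (3456/121)a + 13824/121)
  −33a**3 + 126a**2 + 144a − 480 = ((1331/576)a − 605/144)(−(1728/121)a**2 + (3456/121)a + 13824/121) + (0)
Last nonzero remainder: −(1728/121)a**2 + (3456/121)a + 13824/121. Dividing through by −1728/121 gives the monic gcd a**2 − 2a − 8.
Cancel a**2 − 2a − 8 from numerator and denominator to get the reduced form.

(−4 + 3a + a**2)/(16 − 8a + a**2)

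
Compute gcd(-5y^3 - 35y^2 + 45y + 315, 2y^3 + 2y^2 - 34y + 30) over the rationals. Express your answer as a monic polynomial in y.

y - 3

By polynomial division,
  -5y^3 - 35y^2 + 45y + 315 = (-5/2)(2y^3 + 2y^2 - 34y + 30) + (-30y^2 - 40y + 390)
  2y^3 + 2y^2 - 34y + 30 = (-(1/15)y + 1/45)(-30y^2 - 40y + 390) + (-(64/9)y + 64/3)
  -30y^2 - 40y + 390 = ((135/32)y + 585/32)(-(64/9)y + 64/3) + (0)
Last nonzero remainder: -(64/9)y + 64/3. Dividing through by -64/9 gives the monic gcd y - 3.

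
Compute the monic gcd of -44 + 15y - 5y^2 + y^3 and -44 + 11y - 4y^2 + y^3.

-4 + y

By polynomial division,
  y^3 - 5y^2 + 15y - 44 = (y^3 - 4y^2 + 11y - 44) + (-y^2 + 4y)
  y^3 - 4y^2 + 11y - 44 = (-y)(-y^2 + 4y) + (11y - 44)
  -y^2 + 4y = (-(1/11)y)(11y - 44) + (0)
Last nonzero remainder: 11y - 44. Dividing through by 11 gives the monic gcd y - 4.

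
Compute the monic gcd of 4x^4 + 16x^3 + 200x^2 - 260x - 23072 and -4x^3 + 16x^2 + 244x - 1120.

x^2 + x - 56

Euclidean algorithm in ℚ[x]:
  4x^4 + 16x^3 + 200x^2 - 260x - 23072 = (-x - 8)(-4x^3 + 16x^2 + 244x - 1120) + (572x^2 + 572x - 32032)
  -4x^3 + 16x^2 + 244x - 1120 = (-(1/143)x + 5/143)(572x^2 + 572x - 32032) + (0)
Last nonzero remainder: 572x^2 + 572x - 32032. Dividing through by 572 gives the monic gcd x^2 + x - 56.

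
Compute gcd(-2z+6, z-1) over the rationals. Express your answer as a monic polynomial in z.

By polynomial division,
  -2z+6 = (-2)(z-1) + (4)
  z-1 = ((1/4)z-1/4)(4) + (0)
The last nonzero remainder is the constant 4, so the polynomials are coprime and gcd = 1.

1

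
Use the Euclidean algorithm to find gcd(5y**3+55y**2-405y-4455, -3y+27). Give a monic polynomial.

y-9

Apply the Euclidean algorithm:
  5y**3+55y**2-405y-4455 = (-(5/3)y**2-(100/3)y-165)(-3y+27) + (0)
Last nonzero remainder: -3y+27. Dividing through by -3 gives the monic gcd y-9.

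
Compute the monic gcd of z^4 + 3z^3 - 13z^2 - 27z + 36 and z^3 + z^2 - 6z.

z + 3

Repeated division with remainder:
  z^4 + 3z^3 - 13z^2 - 27z + 36 = (z + 2)(z^3 + z^2 - 6z) + (-9z^2 - 15z + 36)
  z^3 + z^2 - 6z = (-(1/9)z + 2/27)(-9z^2 - 15z + 36) + (-(8/9)z - 8/3)
  -9z^2 - 15z + 36 = ((81/8)z - 27/2)(-(8/9)z - 8/3) + (0)
Last nonzero remainder: -(8/9)z - 8/3. Dividing through by -8/9 gives the monic gcd z + 3.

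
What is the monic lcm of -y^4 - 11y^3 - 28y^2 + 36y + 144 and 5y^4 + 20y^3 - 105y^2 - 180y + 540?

y^5 + 8y^4 - 5y^3 - 120y^2 - 36y + 432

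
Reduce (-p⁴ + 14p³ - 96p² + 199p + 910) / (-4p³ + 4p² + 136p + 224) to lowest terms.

(p² - 9p + 65)/(4p + 16)

Euclidean algorithm in ℚ[p]:
  -p⁴ + 14p³ - 96p² + 199p + 910 = ((1/4)p - 13/4)(-4p³ + 4p² + 136p + 224) + (-117p² + 585p + 1638)
  -4p³ + 4p² + 136p + 224 = ((4/117)p + 16/117)(-117p² + 585p + 1638) + (0)
Last nonzero remainder: -117p² + 585p + 1638. Dividing through by -117 gives the monic gcd p² - 5p - 14.
Cancel p² - 5p - 14 from numerator and denominator to get the reduced form.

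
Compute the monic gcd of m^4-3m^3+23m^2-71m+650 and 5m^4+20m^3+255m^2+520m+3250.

m^2+4m+25

Apply the Euclidean algorithm:
  m^4-3m^3+23m^2-71m+650 = (1/5)(5m^4+20m^3+255m^2+520m+3250) + (-7m^3-28m^2-175m)
  5m^4+20m^3+255m^2+520m+3250 = (-(5/7)m)(-7m^3-28m^2-175m) + (130m^2+520m+3250)
  -7m^3-28m^2-175m = (-(7/130)m)(130m^2+520m+3250) + (0)
Last nonzero remainder: 130m^2+520m+3250. Dividing through by 130 gives the monic gcd m^2+4m+25.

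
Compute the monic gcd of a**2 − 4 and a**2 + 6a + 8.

a + 2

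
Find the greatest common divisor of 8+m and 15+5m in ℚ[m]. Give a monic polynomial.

Apply the Euclidean algorithm:
  m+8 = (1/5)(5m+15) + (5)
  5m+15 = (m+3)(5) + (0)
The last nonzero remainder is the constant 5, so the polynomials are coprime and gcd = 1.

1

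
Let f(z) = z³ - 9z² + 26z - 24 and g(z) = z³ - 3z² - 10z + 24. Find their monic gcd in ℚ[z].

z² - 6z + 8

By polynomial division,
  z³ - 9z² + 26z - 24 = (z³ - 3z² - 10z + 24) + (-6z² + 36z - 48)
  z³ - 3z² - 10z + 24 = (-(1/6)z - 1/2)(-6z² + 36z - 48) + (0)
Last nonzero remainder: -6z² + 36z - 48. Dividing through by -6 gives the monic gcd z² - 6z + 8.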